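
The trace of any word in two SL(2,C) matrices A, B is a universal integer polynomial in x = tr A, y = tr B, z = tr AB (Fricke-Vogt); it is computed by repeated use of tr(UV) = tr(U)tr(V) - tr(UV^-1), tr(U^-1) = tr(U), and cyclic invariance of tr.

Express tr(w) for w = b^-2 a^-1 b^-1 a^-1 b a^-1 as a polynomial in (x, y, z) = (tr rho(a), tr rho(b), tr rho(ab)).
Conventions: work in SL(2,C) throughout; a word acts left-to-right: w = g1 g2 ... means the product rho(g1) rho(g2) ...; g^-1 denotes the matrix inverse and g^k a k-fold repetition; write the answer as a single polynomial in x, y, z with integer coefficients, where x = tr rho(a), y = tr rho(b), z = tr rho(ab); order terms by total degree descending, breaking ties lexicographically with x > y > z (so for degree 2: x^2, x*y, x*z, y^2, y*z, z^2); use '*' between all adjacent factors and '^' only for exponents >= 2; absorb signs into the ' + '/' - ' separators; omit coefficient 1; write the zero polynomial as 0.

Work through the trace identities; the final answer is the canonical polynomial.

x*y^2*z^2 - x^2*y*z - y^3*z - y*z^3 + x*z^2 + 3*y*z - x

tr(a^-1) = tr(a) = x
tr(a^-1 b) = tr(b) tr(a) - tr(b a) = x*y - z
tr(b^-1 a^-1) = tr(a^-1) tr(b) - tr(a^-1 b) = z
tr(a^-1 b^-1 a^-1) = tr(b^-1 a^-1) tr(a) - tr(b^-1) = x*z - y
tr(b a b) = tr(b) tr(a b) - tr(a) = y*z - x
tr(a b a b) = tr(b a) tr(b a) - tr(1)   [split at repeated b] = z^2 - 2
tr(b a b a b) = tr(b) tr(a b a b) - tr(a b a) = y*z^2 - x*z - y
tr(b a b a b a) = tr(b a b a) tr(b a) - tr(a b)   [split at repeated b] = z^3 - 3*z
tr(a^-1 b a b a b) = tr(b a b a b) tr(a) - tr(b a b a b a) = x*y*z^2 - x^2*z - z^3 - x*y + 3*z
tr(b^-1 a^-1 b a b a) = tr(a^-1 b a b a) tr(b) - tr(a^-1 b a b a b) = -x*y*z^2 + x^2*z + y^2*z + z^3 - 3*z
tr(a b a^-1 b^-1 a^-1 b) = tr(b^-1 a^-1 b a b) tr(a) - tr(b^-1 a^-1 b a b a) = x*y*z^2 - x^2*z - y^2*z - z^3 + x*y + 3*z
tr(b a^-1 b^-1 a^-1 b^-1 a) = tr(a b a^-1 b^-1 a^-1) tr(b) - tr(a b a^-1 b^-1 a^-1 b) = -x*y*z^2 + x^2*z + y^2*z + z^3 - 3*z
tr(a^-1 b^-1 a^-1 b a^-1 b^-1) = tr(b a^-1 b^-1 a^-1 b^-1) tr(a) - tr(b a^-1 b^-1 a^-1 b^-1 a) = x*y*z^2 - y^2*z - z^3 - x*y + 3*z
tr(a^-2) = tr(a^-1) tr(a) - tr(1) = x^2 - 2
tr(b^-1 a b a) = tr(a b a) tr(b) - tr(a b a b) = x*y*z - y^2 - z^2 + 2
tr(b^-1 a b a^-1) = tr(b^-1 a b) tr(a) - tr(b^-1 a b a) = -x*y*z + x^2 + y^2 + z^2 - 2
tr(b a^-2 b^-1 a) = tr(b^-1 a b a^-1) tr(a) - tr(b^-1 a b) = -x^2*y*z + x^3 + x*y^2 + x*z^2 - 3*x
tr(a^-1 b^-1 a^-1 b a^-1) = tr(b a^-2 b^-1) tr(a) - tr(b a^-2 b^-1 a) = x^2*y*z - x*y^2 - x*z^2 + x
tr(b^-2 a^-1 b^-1 a^-1 b a^-1) = tr(a^-1 b^-1 a^-1 b a^-1 b^-1) tr(b) - tr(a^-1 b^-1 a^-1 b a^-1) = x*y^2*z^2 - x^2*y*z - y^3*z - y*z^3 + x*z^2 + 3*y*z - x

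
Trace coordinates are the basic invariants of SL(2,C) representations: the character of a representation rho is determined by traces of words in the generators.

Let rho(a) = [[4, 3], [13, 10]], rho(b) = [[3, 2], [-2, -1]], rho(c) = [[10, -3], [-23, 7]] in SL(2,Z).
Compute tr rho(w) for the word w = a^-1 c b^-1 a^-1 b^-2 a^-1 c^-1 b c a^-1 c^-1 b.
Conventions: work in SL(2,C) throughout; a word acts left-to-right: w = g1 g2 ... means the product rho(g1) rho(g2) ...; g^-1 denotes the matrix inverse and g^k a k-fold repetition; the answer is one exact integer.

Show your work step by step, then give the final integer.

242393

rho(a^-1) = [[10, -3], [-13, 4]]
... * rho(c) = [[10, -3], [-23, 7]]  ->  [[169, -51], [-222, 67]]
... * rho(b^-1) = [[-1, -2], [2, 3]]  ->  [[-271, -491], [356, 645]]
... * rho(a^-1) = [[10, -3], [-13, 4]]  ->  [[3673, -1151], [-4825, 1512]]
... * rho(b^-1) = [[-1, -2], [2, 3]]  ->  [[-5975, -10799], [7849, 14186]]
... * rho(b^-1) = [[-1, -2], [2, 3]]  ->  [[-15623, -20447], [20523, 26860]]
... * rho(a^-1) = [[10, -3], [-13, 4]]  ->  [[109581, -34919], [-143950, 45871]]
... * rho(c^-1) = [[7, 3], [23, 10]]  ->  [[-36070, -20447], [47383, 26860]]
... * rho(b) = [[3, 2], [-2, -1]]  ->  [[-67316, -51693], [88429, 67906]]
... * rho(c) = [[10, -3], [-23, 7]]  ->  [[515779, -159903], [-677548, 210055]]
... * rho(a^-1) = [[10, -3], [-13, 4]]  ->  [[7236529, -2186949], [-9506195, 2872864]]
... * rho(c^-1) = [[7, 3], [23, 10]]  ->  [[355876, -159903], [-467493, 210055]]
... * rho(b) = [[3, 2], [-2, -1]]  ->  [[1387434, 871655], [-1822589, -1145041]]
tr = 1387434 + -1145041 = 242393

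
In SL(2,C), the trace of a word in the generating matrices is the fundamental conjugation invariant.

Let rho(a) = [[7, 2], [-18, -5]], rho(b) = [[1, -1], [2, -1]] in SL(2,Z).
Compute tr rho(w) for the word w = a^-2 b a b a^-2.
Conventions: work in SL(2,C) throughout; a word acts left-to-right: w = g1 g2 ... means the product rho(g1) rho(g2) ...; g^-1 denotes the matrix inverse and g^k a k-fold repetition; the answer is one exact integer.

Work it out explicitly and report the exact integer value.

rho(a^-1) = [[-5, -2], [18, 7]]
... * rho(a^-1) = [[-5, -2], [18, 7]]  ->  [[-11, -4], [36, 13]]
... * rho(b) = [[1, -1], [2, -1]]  ->  [[-19, 15], [62, -49]]
... * rho(a) = [[7, 2], [-18, -5]]  ->  [[-403, -113], [1316, 369]]
... * rho(b) = [[1, -1], [2, -1]]  ->  [[-629, 516], [2054, -1685]]
... * rho(a^-1) = [[-5, -2], [18, 7]]  ->  [[12433, 4870], [-40600, -15903]]
... * rho(a^-1) = [[-5, -2], [18, 7]]  ->  [[25495, 9224], [-83254, -30121]]
tr = 25495 + -30121 = -4626

-4626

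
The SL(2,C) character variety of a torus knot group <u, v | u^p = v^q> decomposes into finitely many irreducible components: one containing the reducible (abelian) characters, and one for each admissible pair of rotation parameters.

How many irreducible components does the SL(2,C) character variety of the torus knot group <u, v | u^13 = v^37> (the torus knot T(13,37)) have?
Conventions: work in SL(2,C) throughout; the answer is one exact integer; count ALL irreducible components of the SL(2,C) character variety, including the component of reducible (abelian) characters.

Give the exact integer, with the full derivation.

217

In the torus knot group T(13,37), u^13 = v^37 is central, so an irreducible representation sends it to +I or -I (Schur).
So on each irreducible component the traces are pinned: tr(u) = 2*cos(pi*alpha/13) with 1 <= alpha <= 12, tr(v) = 2*cos(pi*beta/37) with 1 <= beta <= 36.
u^13 = (-1)^alpha I and v^37 = (-1)^beta I must agree, so alpha and beta have equal parity.
Counting: 6 odd alphas x 18 odd betas + 6 even alphas x 18 even betas = 108 + 108 = 216.
Total: 216 irreducible-character components + 1 reducible (abelian) component = 217.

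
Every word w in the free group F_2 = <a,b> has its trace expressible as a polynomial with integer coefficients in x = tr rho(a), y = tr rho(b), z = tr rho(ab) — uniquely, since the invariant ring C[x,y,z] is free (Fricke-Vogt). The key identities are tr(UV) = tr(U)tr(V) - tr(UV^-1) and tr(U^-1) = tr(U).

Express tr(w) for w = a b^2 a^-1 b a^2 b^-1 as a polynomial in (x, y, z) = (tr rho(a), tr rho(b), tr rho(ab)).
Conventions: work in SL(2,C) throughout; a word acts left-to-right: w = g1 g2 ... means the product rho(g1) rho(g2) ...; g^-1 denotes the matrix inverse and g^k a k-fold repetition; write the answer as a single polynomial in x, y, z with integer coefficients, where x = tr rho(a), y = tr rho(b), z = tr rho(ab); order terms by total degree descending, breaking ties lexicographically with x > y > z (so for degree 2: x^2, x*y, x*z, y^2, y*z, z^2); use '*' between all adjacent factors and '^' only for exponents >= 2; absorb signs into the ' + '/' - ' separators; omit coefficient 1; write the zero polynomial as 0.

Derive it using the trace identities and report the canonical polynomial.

tr(a^2 b) = tr(a) tr(b a) - tr(b) = x*z - y
tr(a^2) = tr(a) tr(a) - tr(1) = x^2 - 2
tr(b a^2 b) = tr(b) tr(a^2 b) - tr(a^2) = x*y*z - x^2 - y^2 + 2
tr(b^3 a^2) = tr(b) tr(b a^2 b) - tr(b a^2) = x*y^2*z - x^2*y - y^3 - x*z + 3*y
tr(b a b) = tr(b) tr(a b) - tr(a) = y*z - x
tr(b^3 a) = tr(b) tr(b a b) - tr(b a) = y^2*z - x*y - z
tr(a b^3 a^2) = tr(a) tr(b^3 a^2) - tr(b^3 a) = x^2*y^2*z - x^3*y - x*y^3 - x^2*z - y^2*z + 4*x*y + z
tr(a b a b) = tr(b a) tr(b a) - tr(1)   [split at repeated b] = z^2 - 2
tr(b a b a b) = tr(b) tr(a b a b) - tr(a b a) = y*z^2 - x*z - y
tr(b a b^3 a) = tr(b) tr(b a b a b) - tr(b a b a) = y^2*z^2 - x*y*z - y^2 - z^2 + 2
tr(b a b^3) = tr(b) tr(b a b^2) - tr(b a b) = y^3*z - x*y^2 - 2*y*z + x
tr(a b^3 a^2 b) = tr(a) tr(b a b^3 a) - tr(b a b^3) = x*y^2*z^2 - x^2*y*z - y^3*z - x*z^2 + 2*y*z + x
tr(b a^2 b^-1 a b^2) = tr(a b^3 a^2) tr(b) - tr(a b^3 a^2 b) = x^2*y^3*z - x^3*y^2 - x*y^4 - x*y^2*z^2 + 4*x*y^2 + x*z^2 - y*z - x
tr(a b a^2 b) = tr(a) tr(b a b a) - tr(b a b) = x*z^2 - y*z - x
tr(a b a^2) = tr(a) tr(b a^2) - tr(b a) = x^2*z - x*y - z
tr(b^2 a b a^2) = tr(b) tr(a b a^2 b) - tr(a b a^2) = x*y*z^2 - x^2*z - y^2*z + z
tr(a b^2 a b a^2) = tr(a) tr(b^2 a b a^2) - tr(b^2 a b a) = x^2*y*z^2 - x^3*z - x*y^2*z - y*z^2 + 2*x*z + y
tr(a b a b a b) = tr(a b a b) tr(a b) - tr(b a)   [split at repeated a] = z^3 - 3*z
tr(b a b^2 a b a) = tr(b) tr(a b a b a b) - tr(a b a b a) = y*z^3 - x*z^2 - 2*y*z + x
tr(b a b^2 a b) = tr(b) tr(a b^2 a b) - tr(a b^2 a) = y^2*z^2 - 2*x*y*z + x^2 - 2
tr(a b^2 a b a^2 b) = tr(a) tr(b a b^2 a b a) - tr(b a b^2 a b) = x*y*z^3 - x^2*z^2 - y^2*z^2 + 2
tr(b a^2 b^-1 a b^2 a) = tr(a b^2 a b a^2) tr(b) - tr(a b^2 a b a^2 b) = x^2*y^2*z^2 - x^3*y*z - x*y^3*z - x*y*z^3 + x^2*z^2 + 2*x*y*z + y^2 - 2
tr(a b^2 a^-1 b a^2 b^-1) = tr(b a^2 b^-1 a b^2) tr(a) - tr(b a^2 b^-1 a b^2 a) = x^3*y^3*z - x^4*y^2 - x^2*y^4 - 2*x^2*y^2*z^2 + x^3*y*z + x*y^3*z + x*y*z^3 + 4*x^2*y^2 - 3*x*y*z - x^2 - y^2 + 2

x^3*y^3*z - x^4*y^2 - x^2*y^4 - 2*x^2*y^2*z^2 + x^3*y*z + x*y^3*z + x*y*z^3 + 4*x^2*y^2 - 3*x*y*z - x^2 - y^2 + 2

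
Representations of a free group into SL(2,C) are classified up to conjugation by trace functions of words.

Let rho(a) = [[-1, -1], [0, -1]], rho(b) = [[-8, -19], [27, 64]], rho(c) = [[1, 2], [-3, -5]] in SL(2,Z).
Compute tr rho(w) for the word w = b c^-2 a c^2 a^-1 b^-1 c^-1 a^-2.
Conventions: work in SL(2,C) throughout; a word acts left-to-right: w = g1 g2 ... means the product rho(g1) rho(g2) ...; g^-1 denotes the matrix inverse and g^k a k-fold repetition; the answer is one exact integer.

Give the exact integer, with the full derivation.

-1137034

rho(b) = [[-8, -19], [27, 64]]
... * rho(c^-1) = [[-5, -2], [3, 1]]  ->  [[-17, -3], [57, 10]]
... * rho(c^-1) = [[-5, -2], [3, 1]]  ->  [[76, 31], [-255, -104]]
... * rho(a) = [[-1, -1], [0, -1]]  ->  [[-76, -107], [255, 359]]
... * rho(c) = [[1, 2], [-3, -5]]  ->  [[245, 383], [-822, -1285]]
... * rho(c) = [[1, 2], [-3, -5]]  ->  [[-904, -1425], [3033, 4781]]
... * rho(a^-1) = [[-1, 1], [0, -1]]  ->  [[904, 521], [-3033, -1748]]
... * rho(b^-1) = [[64, 19], [-27, -8]]  ->  [[43789, 13008], [-146916, -43643]]
... * rho(c^-1) = [[-5, -2], [3, 1]]  ->  [[-179921, -74570], [603651, 250189]]
... * rho(a^-1) = [[-1, 1], [0, -1]]  ->  [[179921, -105351], [-603651, 353462]]
... * rho(a^-1) = [[-1, 1], [0, -1]]  ->  [[-179921, 285272], [603651, -957113]]
tr = -179921 + -957113 = -1137034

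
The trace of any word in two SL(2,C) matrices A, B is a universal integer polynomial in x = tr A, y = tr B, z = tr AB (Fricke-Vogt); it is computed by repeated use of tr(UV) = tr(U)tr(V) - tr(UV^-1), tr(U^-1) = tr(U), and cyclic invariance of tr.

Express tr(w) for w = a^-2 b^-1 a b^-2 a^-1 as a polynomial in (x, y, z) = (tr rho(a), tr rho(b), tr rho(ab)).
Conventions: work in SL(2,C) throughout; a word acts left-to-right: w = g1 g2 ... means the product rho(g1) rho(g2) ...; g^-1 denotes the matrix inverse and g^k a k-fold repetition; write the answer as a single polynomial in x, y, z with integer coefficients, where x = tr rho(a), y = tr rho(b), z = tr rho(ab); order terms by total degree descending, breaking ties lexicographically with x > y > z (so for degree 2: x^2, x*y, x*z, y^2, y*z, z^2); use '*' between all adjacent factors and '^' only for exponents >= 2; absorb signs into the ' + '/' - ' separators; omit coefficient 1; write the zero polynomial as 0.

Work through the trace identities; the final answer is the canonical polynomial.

x^3*y^2*z - x^4*y - x^2*y^3 - x^2*y*z^2 + 4*x^2*y + y*z^2 - x*z - y

tr(a^-1) = tr(a) = x
tr(a^-1 b) = tr(b) tr(a) - tr(b a) = x*y - z
and tr(b^-1 a^-1) = tr(a^-1) tr(b) - tr(a^-1 b) = z
tr(b a b) = tr(b) tr(a b) - tr(a) = y*z - x
next, tr(b a b a) = tr(b a) tr(b a) - tr(1) = z^2 - 2
tr(b a b a^-1) = tr(b a b) tr(a) - tr(b a b a) = x*y*z - x^2 - z^2 + 2
tr(a^-2 b a b) = tr(b a b a^-1) tr(a) - tr(b a b) = x^2*y*z - x^3 - x*z^2 - y*z + 3*x
tr(a b^-1 a^-2 b) = tr(a^-2 b a) tr(b) - tr(a^-2 b a b) = -x^2*y*z + x^3 + x*y^2 + x*z^2 - 3*x
and tr(a^-2 b^-1 a b^-1) = tr(a b^-1 a^-2) tr(b) - tr(a b^-1 a^-2 b) = x^2*y*z - x^3 - x*y^2 - x*z^2 + y*z + 3*x
tr(a^-1 b^-1 a b^-2 a^-1) = tr(a^-2 b^-1 a b^-1) tr(b) - tr(a^-2 b^-1 a) = x^2*y^2*z - x^3*y - x*y^3 - x*y*z^2 + y^2*z + 3*x*y - z
tr(b^-1 a b^-1) = tr(b^-1 a) tr(b) - tr(b^-1 a b) = x*y^2 - y*z - x
tr(b^-1 a b^-2) = tr(b^-1 a b^-1) tr(b) - tr(b^-1 a) = x*y^3 - y^2*z - 2*x*y + z
tr(a^2) = tr(a) tr(a) - tr(1) = x^2 - 2
tr(a^2 b) = tr(a) tr(b a) - tr(b) = x*z - y
tr(b^-1 a^2) = tr(a^2) tr(b) - tr(a^2 b) = x^2*y - x*z - y
tr(a b^-2 a) = tr(b^-1 a^2) tr(b) - tr(b^-1 a^2 b) = x^2*y^2 - x*y*z - x^2 - y^2 + 2
next, tr(b^-1 a b a) = tr(a b a) tr(b) - tr(a b a b) = x*y*z - y^2 - z^2 + 2
next, tr(a b^-2 a b) = tr(b^-1 a b a) tr(b) - tr(b^-1 a b a b) = x*y^2*z - y^3 - y*z^2 - x*z + 3*y
and tr(b^-1 a b^-2 a) = tr(a b^-2 a) tr(b) - tr(a b^-2 a b) = x^2*y^3 - 2*x*y^2*z - x^2*y + y*z^2 + x*z - y
and tr(a^-1 b^-1 a b^-2) = tr(b^-1 a b^-2) tr(a) - tr(b^-1 a b^-2 a) = x*y^2*z - x^2*y - y*z^2 + y
next, tr(a^-2 b^-1 a b^-2 a^-1) = tr(a^-1 b^-1 a b^-2 a^-1) tr(a) - tr(a^-1 b^-1 a b^-2) = x^3*y^2*z - x^4*y - x^2*y^3 - x^2*y*z^2 + 4*x^2*y + y*z^2 - x*z - y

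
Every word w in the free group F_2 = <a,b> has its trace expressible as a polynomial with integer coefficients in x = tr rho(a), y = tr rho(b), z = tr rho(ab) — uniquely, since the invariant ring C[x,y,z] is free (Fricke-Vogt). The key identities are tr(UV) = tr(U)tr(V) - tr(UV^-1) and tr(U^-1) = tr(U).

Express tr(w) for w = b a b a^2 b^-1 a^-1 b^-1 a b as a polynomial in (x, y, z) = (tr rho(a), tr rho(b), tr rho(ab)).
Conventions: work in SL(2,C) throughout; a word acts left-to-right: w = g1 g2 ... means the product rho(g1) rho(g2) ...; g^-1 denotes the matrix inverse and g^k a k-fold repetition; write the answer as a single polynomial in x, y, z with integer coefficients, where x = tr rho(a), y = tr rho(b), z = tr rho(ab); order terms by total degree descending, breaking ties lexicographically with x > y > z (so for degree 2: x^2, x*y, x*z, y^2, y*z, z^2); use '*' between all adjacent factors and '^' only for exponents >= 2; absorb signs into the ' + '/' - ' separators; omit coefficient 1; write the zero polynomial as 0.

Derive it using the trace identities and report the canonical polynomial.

tr(b a b a) = tr(a b) * tr(a b) - tr(1)   [split at repeated a] = z^2 - 2
use: tr(b a b) = tr(b) * tr(a b) - tr(a) = y*z - x
tr(b a b a^2) = tr(a) * tr(b a b a) - tr(b a b) = x*z^2 - y*z - x
use: tr(a b a b a b) = tr(b a) * tr(b a b a) - tr(b^-1 a^-1)   [split at repeated b] = z^3 - 3*z
apply: tr(b a b^2 a b a) = tr(b) * tr(a b a b a b) - tr(a b a b a) = y*z^3 - x*z^2 - 2*y*z + x
use: tr(a b a) = tr(a) * tr(b a) - tr(b) = x*z - y
tr(a b^2 a b) = tr(b) * tr(a b a b) - tr(a b a) = y*z^2 - x*z - y
tr(a^2) = tr(a) * tr(a) - tr(1) = x^2 - 2
tr(a b^2 a) = tr(b) * tr(a^2 b) - tr(a^2) = x*y*z - x^2 - y^2 + 2
tr(b a b^2 a b) = tr(b) * tr(a b^2 a b) - tr(a b^2 a) = y^2*z^2 - 2*x*y*z + x^2 - 2
tr(a b^2 a b a^2 b) = tr(a) * tr(b a b^2 a b a) - tr(b a b^2 a b) = x*y*z^3 - x^2*z^2 - y^2*z^2 + 2
tr(a b a^2) = tr(a) * tr(b a^2) - tr(b a) = x^2*z - x*y - z
tr(b^2 a b a^2) = tr(b) * tr(a b a^2 b) - tr(a b a^2) = x*y*z^2 - x^2*z - y^2*z + z
apply: tr(a b^2 a b a^2) = tr(a) * tr(b^2 a b a^2) - tr(b^2 a b a) = x^2*y*z^2 - x^3*z - x*y^2*z - y*z^2 + 2*x*z + y
use: tr(b a b^2 a b a^2 b) = tr(b) * tr(a b^2 a b a^2 b) - tr(a b^2 a b a^2) = x*y^2*z^3 - 2*x^2*y*z^2 - y^3*z^2 + x^3*z + x*y^2*z + y*z^2 - 2*x*z + y
use: tr(a b a b a b a b) = tr(a b) * tr(a b a b a b) - tr(a^-1 b^-1 a^-1 b^-1)   [split at repeated a] = z^4 - 4*z^2 + 2
tr(a b a b a b a) = tr(a) * tr(b a b a b a) - tr(b a b a b) = x*z^3 - y*z^2 - 2*x*z + y
use: tr(b a b a b^2 a b a) = tr(b) * tr(a b a b a b a b) - tr(a b a b a b a) = y*z^4 - x*z^3 - 3*y*z^2 + 2*x*z + y
apply: tr(b a b a b^2 a b) = tr(b) * tr(a b^2 a b a b) - tr(a b^2 a b a) = y^2*z^3 - 2*x*y*z^2 + x^2*z - y^2*z + x*y - z
tr(b a b^2 a b a^2 b a) = tr(a) * tr(b a b a b^2 a b a) - tr(b a b a b^2 a b) = x*y*z^4 - x^2*z^3 - y^2*z^3 - x*y*z^2 + x^2*z + y^2*z + z
use: tr(a^-1 b a b^2 a b a^2 b) = tr(b a b^2 a b a^2 b) * tr(a) - tr(b a b^2 a b a^2 b a) = x^2*y^2*z^3 - 2*x^3*y*z^2 - x*y^3*z^2 - x*y*z^4 + x^4*z + x^2*y^2*z + x^2*z^3 + y^2*z^3 + 2*x*y*z^2 - 3*x^2*z - y^2*z + x*y - z
tr(a b^2 a b a^2 b^-1 a^-1 b) = tr(a^-1 b a b^2 a b a^2) * tr(b) - tr(a^-1 b a b^2 a b a^2 b) = -x^2*y^2*z^3 + 2*x^3*y*z^2 + x*y^3*z^2 + x*y*z^4 - x^4*z - x^2*y^2*z - x^2*z^3 - 3*x*y*z^2 + 3*x^2*z - y^2*z + z
apply: tr(b a b a^2 b^-1 a^-1 b^-1 a b) = tr(a b^2 a b a^2 b^-1 a^-1) * tr(b) - tr(a b^2 a b a^2 b^-1 a^-1 b) = x^2*y^2*z^3 - 2*x^3*y*z^2 - x*y^3*z^2 - x*y*z^4 + x^4*z + x^2*y^2*z + x^2*z^3 + 4*x*y*z^2 - 3*x^2*z - x*y - z

x^2*y^2*z^3 - 2*x^3*y*z^2 - x*y^3*z^2 - x*y*z^4 + x^4*z + x^2*y^2*z + x^2*z^3 + 4*x*y*z^2 - 3*x^2*z - x*y - z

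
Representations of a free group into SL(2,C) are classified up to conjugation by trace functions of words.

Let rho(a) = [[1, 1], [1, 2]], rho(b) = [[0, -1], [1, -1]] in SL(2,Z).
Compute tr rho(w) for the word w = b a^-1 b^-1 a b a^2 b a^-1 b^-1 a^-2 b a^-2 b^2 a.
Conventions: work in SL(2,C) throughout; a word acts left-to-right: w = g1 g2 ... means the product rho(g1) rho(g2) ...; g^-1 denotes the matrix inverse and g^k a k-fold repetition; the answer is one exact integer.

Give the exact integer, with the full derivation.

rho(b) = [[0, -1], [1, -1]]
... * rho(a^-1) = [[2, -1], [-1, 1]]  ->  [[1, -1], [3, -2]]
... * rho(b^-1) = [[-1, 1], [-1, 0]]  ->  [[0, 1], [-1, 3]]
... * rho(a) = [[1, 1], [1, 2]]  ->  [[1, 2], [2, 5]]
... * rho(b) = [[0, -1], [1, -1]]  ->  [[2, -3], [5, -7]]
... * rho(a) = [[1, 1], [1, 2]]  ->  [[-1, -4], [-2, -9]]
... * rho(a) = [[1, 1], [1, 2]]  ->  [[-5, -9], [-11, -20]]
... * rho(b) = [[0, -1], [1, -1]]  ->  [[-9, 14], [-20, 31]]
... * rho(a^-1) = [[2, -1], [-1, 1]]  ->  [[-32, 23], [-71, 51]]
... * rho(b^-1) = [[-1, 1], [-1, 0]]  ->  [[9, -32], [20, -71]]
... * rho(a^-1) = [[2, -1], [-1, 1]]  ->  [[50, -41], [111, -91]]
... * rho(a^-1) = [[2, -1], [-1, 1]]  ->  [[141, -91], [313, -202]]
... * rho(b) = [[0, -1], [1, -1]]  ->  [[-91, -50], [-202, -111]]
... * rho(a^-1) = [[2, -1], [-1, 1]]  ->  [[-132, 41], [-293, 91]]
... * rho(a^-1) = [[2, -1], [-1, 1]]  ->  [[-305, 173], [-677, 384]]
... * rho(b) = [[0, -1], [1, -1]]  ->  [[173, 132], [384, 293]]
... * rho(b) = [[0, -1], [1, -1]]  ->  [[132, -305], [293, -677]]
... * rho(a) = [[1, 1], [1, 2]]  ->  [[-173, -478], [-384, -1061]]
tr = -173 + -1061 = -1234

-1234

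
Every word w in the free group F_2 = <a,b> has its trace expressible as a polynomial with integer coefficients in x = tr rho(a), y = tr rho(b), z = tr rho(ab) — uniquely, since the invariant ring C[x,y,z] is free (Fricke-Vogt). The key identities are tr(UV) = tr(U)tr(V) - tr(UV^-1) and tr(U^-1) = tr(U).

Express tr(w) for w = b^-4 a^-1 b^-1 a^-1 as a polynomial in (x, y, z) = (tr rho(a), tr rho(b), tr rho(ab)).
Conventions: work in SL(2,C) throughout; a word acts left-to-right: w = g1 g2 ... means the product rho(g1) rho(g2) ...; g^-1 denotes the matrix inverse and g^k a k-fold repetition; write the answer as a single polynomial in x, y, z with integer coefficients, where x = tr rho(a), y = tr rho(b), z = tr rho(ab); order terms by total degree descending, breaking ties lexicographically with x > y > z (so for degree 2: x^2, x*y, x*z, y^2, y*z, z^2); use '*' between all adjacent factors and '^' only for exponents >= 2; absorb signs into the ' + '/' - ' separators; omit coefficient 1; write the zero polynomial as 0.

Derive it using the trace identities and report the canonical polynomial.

tr(b^-1) = tr(b) = y
tr(b^-2) = tr(b^-1) tr(b) - tr(1) = y^2 - 2
tr(b^-1 a) = tr(a) tr(b) - tr(a b) = x*y - z
reduce: tr(b^-2 a) = tr(b^-1 a) tr(b) - tr(b^-1 a b) = x*y^2 - y*z - x
tr(a^-1 b^-2) = tr(b^-2) tr(a) - tr(b^-2 a) = y*z - x
reduce: tr(a^-1 b^-2 a^-1) = tr(a^-1 b^-2) tr(a) - tr(a^-1 b^-2 a) = x*y*z - x^2 - y^2 + 2
so tr(a b a) = tr(a) tr(b a) - tr(b) = x*z - y
so tr(a b a b) = tr(b a) tr(b a) - tr(1) = z^2 - 2
reduce: tr(b^-1 a b a) = tr(a b a) tr(b) - tr(a b a b) = x*y*z - y^2 - z^2 + 2
tr(a b a^-1 b^-1) = tr(b^-1 a b) tr(a) - tr(b^-1 a b a) = -x*y*z + x^2 + y^2 + z^2 - 2
reduce: tr(b a^-1 b^-2 a) = tr(a b a^-1 b^-1) tr(b) - tr(a b a^-1) = -x*y^2*z + x^2*y + y^3 + y*z^2 - 3*y
so tr(a^-1 b^-2 a^-1 b) = tr(b a^-1 b^-2) tr(a) - tr(b a^-1 b^-2 a) = x*y^2*z - x^2*y - y^3 - y*z^2 + x*z + 3*y
tr(b^-1 a^-1 b^-1 a^-1 b^-1) = tr(a^-1 b^-2 a^-1) tr(b) - tr(a^-1 b^-2 a^-1 b) = y*z^2 - x*z - y
tr(b^-2 a^-1 b^-1 a^-1 b^-1) = tr(b^-1 a^-1 b^-1 a^-1 b^-1) tr(b) - tr(b^-1 a^-1 b^-1 a^-1) = y^2*z^2 - x*y*z - y^2 - z^2 + 2
reduce: tr(b^-4 a^-1 b^-1 a^-1) = tr(b^-2 a^-1 b^-1 a^-1 b^-1) tr(b) - tr(b^-2 a^-1 b^-1 a^-1) = y^3*z^2 - x*y^2*z - y^3 - 2*y*z^2 + x*z + 3*y

y^3*z^2 - x*y^2*z - y^3 - 2*y*z^2 + x*z + 3*y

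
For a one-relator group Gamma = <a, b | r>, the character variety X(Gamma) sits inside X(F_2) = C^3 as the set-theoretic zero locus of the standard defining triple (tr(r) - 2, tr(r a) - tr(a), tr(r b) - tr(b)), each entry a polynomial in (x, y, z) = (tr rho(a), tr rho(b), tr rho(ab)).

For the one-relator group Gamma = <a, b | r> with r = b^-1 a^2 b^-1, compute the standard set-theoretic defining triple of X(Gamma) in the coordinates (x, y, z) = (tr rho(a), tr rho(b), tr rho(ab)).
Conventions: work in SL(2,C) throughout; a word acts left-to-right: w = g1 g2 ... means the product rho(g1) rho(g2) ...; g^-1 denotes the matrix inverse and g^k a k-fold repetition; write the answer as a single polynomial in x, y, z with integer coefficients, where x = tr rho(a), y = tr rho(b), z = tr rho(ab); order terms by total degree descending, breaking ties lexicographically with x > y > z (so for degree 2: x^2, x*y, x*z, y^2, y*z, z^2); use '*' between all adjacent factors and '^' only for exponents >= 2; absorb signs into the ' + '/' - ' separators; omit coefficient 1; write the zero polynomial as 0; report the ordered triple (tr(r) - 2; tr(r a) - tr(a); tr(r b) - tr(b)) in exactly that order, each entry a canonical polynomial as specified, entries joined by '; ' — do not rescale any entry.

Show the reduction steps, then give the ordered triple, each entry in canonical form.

x^2*y^2 - x*y*z - x^2 - y^2; x^3*y^2 - 2*x^2*y*z - x*y^2 + x*z^2 + y*z - 2*x; x^2*y - x*z - 2*y

trace(a^2) = trace(a) * trace(a) - trace(1) = x^2 - 2
trace(a^2 b) = trace(a) * trace(b a) - trace(b) = x*z - y
trace(b^-1 a^2) = trace(a^2) * trace(b) - trace(a^2 b) = x^2*y - x*z - y
trace(b^-1 a^2 b^-1) = trace(b^-1 a^2) * trace(b) - trace(b^-1 a^2 b) = x^2*y^2 - x*y*z - x^2 - y^2 + 2
trace(a^3) = trace(a) * trace(a^2) - trace(a)  (reduce the a square) = x^3 - 3*x
trace(a^3 b) = trace(a) * trace(b a^2) - trace(b a)  (reduce the a square) = x^2*z - x*y - z
trace(a^2 b^-1 a) = trace(a^3) * trace(b) - trace(a^3 b)  (eliminate b^-1) = x^3*y - x^2*z - 2*x*y + z
trace(b a b a) = trace(a b) * trace(a b) - trace(1)  (split on a) = z^2 - 2
trace(b a b) = trace(b) * trace(a b) - trace(a)  (reduce the b square) = y*z - x
trace(a b a^2 b) = trace(a) * trace(b a b a) - trace(b a b)  (reduce the a square) = x*z^2 - y*z - x
trace(a^2 b^-1 a b) = trace(a b a^2) * trace(b) - trace(a b a^2 b)  (eliminate b^-1) = x^2*y*z - x*y^2 - x*z^2 + x
trace(b^-1 a^2 b^-1 a) = trace(a^2 b^-1 a) * trace(b) - trace(a^2 b^-1 a b)  (eliminate b^-1) = x^3*y^2 - 2*x^2*y*z - x*y^2 + x*z^2 + y*z - x
assemble the triple (trace(r) - 2; trace(r a) - x; trace(r b) - y)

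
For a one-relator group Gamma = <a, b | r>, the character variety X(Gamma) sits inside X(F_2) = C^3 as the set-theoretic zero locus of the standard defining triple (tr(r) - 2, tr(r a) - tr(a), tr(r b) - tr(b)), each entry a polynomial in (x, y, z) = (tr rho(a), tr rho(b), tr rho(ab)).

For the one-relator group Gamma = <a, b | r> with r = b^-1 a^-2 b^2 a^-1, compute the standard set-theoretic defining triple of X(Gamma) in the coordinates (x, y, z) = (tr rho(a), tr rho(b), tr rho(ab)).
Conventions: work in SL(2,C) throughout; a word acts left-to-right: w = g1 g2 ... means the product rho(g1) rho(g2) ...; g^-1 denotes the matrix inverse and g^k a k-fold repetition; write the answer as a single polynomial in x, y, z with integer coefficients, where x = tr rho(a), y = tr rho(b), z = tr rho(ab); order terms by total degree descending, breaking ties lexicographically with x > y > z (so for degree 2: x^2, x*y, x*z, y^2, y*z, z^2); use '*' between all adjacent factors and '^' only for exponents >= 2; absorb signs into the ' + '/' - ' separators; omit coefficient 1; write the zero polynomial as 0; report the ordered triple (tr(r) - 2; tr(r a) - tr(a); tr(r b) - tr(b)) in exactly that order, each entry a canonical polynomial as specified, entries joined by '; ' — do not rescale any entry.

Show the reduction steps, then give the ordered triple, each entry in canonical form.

trace(b a^-1) = trace(b) * trace(a) - trace(b a)  (eliminate a^-1) = x*y - z
trace(a^-2 b) = trace(b a^-1) * trace(a) - trace(b)  (eliminate a^-1) = x^2*y - x*z - y
trace(b^2) = trace(b) * trace(b) - trace(1)  (reduce the b square) = y^2 - 2
trace(b a b) = trace(b) * trace(a b) - trace(a)  (reduce the b square) = y*z - x
trace(b^2 a b) = trace(b) * trace(b a b) - trace(b a)  (reduce the b square) = y^2*z - x*y - z
trace(a b a b) = trace(b a) * trace(b a) - trace(1)  (split on b) = z^2 - 2
trace(a b a) = trace(a) * trace(b a) - trace(b)  (reduce the a square) = x*z - y
trace(b^2 a b a) = trace(b) * trace(a b a b) - trace(a b a)  (reduce the b square) = y*z^2 - x*z - y
trace(a^-1 b^2 a b) = trace(b^2 a b) * trace(a) - trace(b^2 a b a)  (eliminate a^-1) = x*y^2*z - x^2*y - y*z^2 + y
trace(a^-1 b^2 a b^-1) = trace(a^-1 b^2 a) * trace(b) - trace(a^-1 b^2 a b)  (eliminate b^-1) = -x*y^2*z + x^2*y + y^3 + y*z^2 - 3*y
trace(b^-1 a^-2 b^2 a) = trace(a^-1 b^2 a b^-1) * trace(a) - trace(a^-1 b^2 a b^-1 a)  (eliminate a^-1) = -x^2*y^2*z + x^3*y + x*y^3 + x*y*z^2 - 3*x*y - z
trace(b^-1 a^-2 b^2 a^-1) = trace(b^-1 a^-2 b^2) * trace(a) - trace(b^-1 a^-2 b^2 a)  (eliminate a^-1) = x^2*y^2*z - x*y^3 - x*y*z^2 - x^2*z + 2*x*y + z
trace(a^-1 b^2) = trace(b^2) * trace(a) - trace(b^2 a) = x*y^2 - y*z - x
trace(b^2 a^-2) = trace(a^-1 b^2) * trace(a) - trace(a^-1 b^2 a) = x^2*y^2 - x*y*z - x^2 - y^2 + 2
trace(a^-2 b^2 a^-1) = trace(b^2 a^-2) * trace(a) - trace(b^2 a^-1) = x^3*y^2 - x^2*y*z - x^3 - 2*x*y^2 + y*z + 3*x
assemble the triple (trace(r) - 2; trace(r a) - x; trace(r b) - y)

x^2*y^2*z - x*y^3 - x*y*z^2 - x^2*z + 2*x*y + z - 2; x^2*y - x*z - x - y; x^3*y^2 - x^2*y*z - x^3 - 2*x*y^2 + y*z + 3*x - y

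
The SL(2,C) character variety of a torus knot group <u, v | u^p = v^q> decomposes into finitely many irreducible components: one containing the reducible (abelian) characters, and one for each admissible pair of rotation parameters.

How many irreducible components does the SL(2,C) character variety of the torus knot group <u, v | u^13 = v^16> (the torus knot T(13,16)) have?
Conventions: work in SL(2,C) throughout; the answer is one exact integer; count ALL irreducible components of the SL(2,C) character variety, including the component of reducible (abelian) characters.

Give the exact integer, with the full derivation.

91

Gamma = < u, v | u^13 = v^16 > (torus knot T(13,16)); the central element u^13 = v^16 acts as +I or -I in any irreducible SL(2,C) representation.
On an irreducible component, tr(u) is locked at 2*cos(pi*alpha/13) for some alpha in 1..12, and tr(v) at 2*cos(pi*beta/16) for some beta in 1..15.
The two central values (-1)^alpha I and (-1)^beta I must be the same matrix, so alpha and beta share a parity.
Counting: 6 odd alphas x 8 odd betas + 6 even alphas x 7 even betas = 48 + 42 = 90.
That is 90 components of irreducible characters, and with the reducible (abelian) component the total is 91.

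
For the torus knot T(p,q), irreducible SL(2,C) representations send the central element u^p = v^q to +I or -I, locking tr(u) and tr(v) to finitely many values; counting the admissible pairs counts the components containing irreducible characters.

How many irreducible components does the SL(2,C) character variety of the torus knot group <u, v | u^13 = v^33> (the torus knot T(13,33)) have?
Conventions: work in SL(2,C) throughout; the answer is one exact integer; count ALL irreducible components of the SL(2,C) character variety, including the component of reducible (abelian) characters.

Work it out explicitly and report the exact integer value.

Gamma = < u, v | u^13 = v^33 > (torus knot T(13,33)); the central element u^13 = v^33 acts as +I or -I in any irreducible SL(2,C) representation.
This locks tr(u) to 2*cos(pi*alpha/13), alpha in 1..12, and tr(v) to 2*cos(pi*beta/33), beta in 1..32, on each component of irreducible characters.
u^13 = (-1)^alpha I and v^33 = (-1)^beta I must agree, so alpha and beta have equal parity.
Counting: 6 odd alphas x 16 odd betas + 6 even alphas x 16 even betas = 96 + 96 = 192.
That is 192 components of irreducible characters, and with the reducible (abelian) component the total is 193.

193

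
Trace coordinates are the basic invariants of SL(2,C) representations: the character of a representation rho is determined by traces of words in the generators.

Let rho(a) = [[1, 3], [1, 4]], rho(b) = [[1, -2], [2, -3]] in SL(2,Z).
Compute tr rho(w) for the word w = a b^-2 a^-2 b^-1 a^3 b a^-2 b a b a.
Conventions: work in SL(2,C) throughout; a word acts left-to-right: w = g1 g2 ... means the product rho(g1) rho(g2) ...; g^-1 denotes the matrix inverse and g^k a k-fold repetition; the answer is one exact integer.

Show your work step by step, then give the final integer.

661547

rho(a) = [[1, 3], [1, 4]]
... * rho(b^-1) = [[-3, 2], [-2, 1]]  ->  [[-9, 5], [-11, 6]]
... * rho(b^-1) = [[-3, 2], [-2, 1]]  ->  [[17, -13], [21, -16]]
... * rho(a^-1) = [[4, -3], [-1, 1]]  ->  [[81, -64], [100, -79]]
... * rho(a^-1) = [[4, -3], [-1, 1]]  ->  [[388, -307], [479, -379]]
... * rho(b^-1) = [[-3, 2], [-2, 1]]  ->  [[-550, 469], [-679, 579]]
... * rho(a) = [[1, 3], [1, 4]]  ->  [[-81, 226], [-100, 279]]
... * rho(a) = [[1, 3], [1, 4]]  ->  [[145, 661], [179, 816]]
... * rho(a) = [[1, 3], [1, 4]]  ->  [[806, 3079], [995, 3801]]
... * rho(b) = [[1, -2], [2, -3]]  ->  [[6964, -10849], [8597, -13393]]
... * rho(a^-1) = [[4, -3], [-1, 1]]  ->  [[38705, -31741], [47781, -39184]]
... * rho(a^-1) = [[4, -3], [-1, 1]]  ->  [[186561, -147856], [230308, -182527]]
... * rho(b) = [[1, -2], [2, -3]]  ->  [[-109151, 70446], [-134746, 86965]]
... * rho(a) = [[1, 3], [1, 4]]  ->  [[-38705, -45669], [-47781, -56378]]
... * rho(b) = [[1, -2], [2, -3]]  ->  [[-130043, 214417], [-160537, 264696]]
... * rho(a) = [[1, 3], [1, 4]]  ->  [[84374, 467539], [104159, 577173]]
tr = 84374 + 577173 = 661547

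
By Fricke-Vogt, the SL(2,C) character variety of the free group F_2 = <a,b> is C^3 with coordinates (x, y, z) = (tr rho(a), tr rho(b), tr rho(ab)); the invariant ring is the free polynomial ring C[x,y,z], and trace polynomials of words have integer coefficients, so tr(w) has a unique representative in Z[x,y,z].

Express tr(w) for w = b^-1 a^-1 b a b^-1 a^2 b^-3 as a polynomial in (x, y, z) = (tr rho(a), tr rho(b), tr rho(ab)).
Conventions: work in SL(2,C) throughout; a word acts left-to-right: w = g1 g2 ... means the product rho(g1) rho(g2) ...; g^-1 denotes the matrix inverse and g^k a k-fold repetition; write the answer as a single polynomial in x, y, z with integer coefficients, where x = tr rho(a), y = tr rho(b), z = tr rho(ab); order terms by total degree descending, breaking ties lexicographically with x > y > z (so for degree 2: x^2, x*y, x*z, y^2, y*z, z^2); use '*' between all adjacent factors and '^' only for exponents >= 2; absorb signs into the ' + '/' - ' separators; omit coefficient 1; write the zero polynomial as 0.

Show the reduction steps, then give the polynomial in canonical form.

-x^3*y^5*z + x^4*y^4 + x^2*y^6 + 2*x^2*y^4*z^2 + x^3*y^3*z - x*y^3*z^3 - 2*x^4*y^2 - 6*x^2*y^4 - 4*x^2*y^2*z^2 - y^6 - y^4*z^2 + 2*x^3*y*z + 2*x*y^3*z + 2*x*y*z^3 + 8*x^2*y^2 + 6*y^4 + 3*y^2*z^2 - 5*x*y*z - 9*y^2 - z^2 + 2

tr(a^2) = tr(a) * tr(a) - tr(1) = x^2 - 2
next, tr(a^3) = tr(a) * tr(a^2) - tr(a) = x^3 - 3*x
next, tr(b a^2) = tr(a) * tr(b a) - tr(b) = x*z - y
next, tr(a^3 b) = tr(a) * tr(b a^2) - tr(b a) = x^2*z - x*y - z
tr(a b^-1 a^2) = tr(a^3) * tr(b) - tr(a^3 b) = x^3*y - x^2*z - 2*x*y + z
tr(b a b a) = tr(a b) * tr(a b) - tr(1)   [split at repeated a] = z^2 - 2
and tr(b a b) = tr(b) * tr(a b) - tr(a) = y*z - x
tr(a^2 b a b) = tr(a) * tr(b a b a) - tr(b a b) = x*z^2 - y*z - x
tr(a b^-1 a^2 b) = tr(a^2 b a) * tr(b) - tr(a^2 b a b) = x^2*y*z - x*y^2 - x*z^2 + x
tr(a b^-1 a^2 b^-1) = tr(a b^-1 a^2) * tr(b) - tr(a b^-1 a^2 b) = x^3*y^2 - 2*x^2*y*z - x*y^2 + x*z^2 + y*z - x
next, tr(b^-2 a b^-1 a^2) = tr(a b^-1 a^2 b^-1) * tr(b) - tr(a b^-1 a^2) = x^3*y^3 - 2*x^2*y^2*z - x^3*y - x*y^3 + x*y*z^2 + x^2*z + y^2*z + x*y - z
tr(a b^-1 a^2 b^-3) = tr(b^-2 a b^-1 a^2) * tr(b) - tr(b^-2 a b^-1 a^2 b) = x^3*y^4 - 2*x^2*y^3*z - 2*x^3*y^2 - x*y^4 + x*y^2*z^2 + 3*x^2*y*z + y^3*z + 2*x*y^2 - x*z^2 - 2*y*z + x
next, tr(a b a^3) = tr(a) * tr(a^2 b a) - tr(a^2 b) = x^3*z - x^2*y - 2*x*z + y
and tr(a b a^3 b) = tr(a) * tr(a b a b a) - tr(a b a b) = x^2*z^2 - x*y*z - x^2 - z^2 + 2
and tr(a^2 b^-1 a b a) = tr(a b a^3) * tr(b) - tr(a b a^3 b) = x^3*y*z - x^2*y^2 - x^2*z^2 - x*y*z + x^2 + y^2 + z^2 - 2
tr(b a b a b a) = tr(a b a b) * tr(a b) - tr(b a)   [split at repeated a] = z^3 - 3*z
next, tr(b a b a b) = tr(b) * tr(a b a b) - tr(a b a) = y*z^2 - x*z - y
and tr(a b a b a^2 b) = tr(a) * tr(b a b a b a) - tr(b a b a b) = x*z^3 - y*z^2 - 2*x*z + y
next, tr(a^2 b^-1 a b a b) = tr(a b a b a^2) * tr(b) - tr(a b a b a^2 b) = x^2*y*z^2 - x*y^2*z - x*z^3 - x^2*y + 2*x*z + y
and tr(b^-1 a b a b^-1 a^2) = tr(a^2 b^-1 a b a) * tr(b) - tr(a^2 b^-1 a b a b) = x^3*y^2*z - x^2*y^3 - 2*x^2*y*z^2 + x*z^3 + 2*x^2*y + y^3 + y*z^2 - 2*x*z - 3*y
next, tr(a b a b^-1 a^2) = tr(a^3 b a) * tr(b) - tr(a^3 b a b) = x^3*y*z - x^2*y^2 - x^2*z^2 - x*y*z + x^2 + y^2 + z^2 - 2
and tr(b^-2 a b a b^-1 a^2) = tr(b^-1 a b a b^-1 a^2) * tr(b) - tr(b^-1 a b a b^-1 a^2 b) = x^3*y^3*z - x^2*y^4 - 2*x^2*y^2*z^2 - x^3*y*z + x*y*z^3 + 3*x^2*y^2 + x^2*z^2 + y^4 + y^2*z^2 - x*y*z - x^2 - 4*y^2 - z^2 + 2
tr(b^-2 a b a b^-1 a^2 b^-1) = tr(b^-2 a b a b^-1 a^2) * tr(b) - tr(b^-2 a b a b^-1 a^2 b) = x^3*y^4*z - x^2*y^5 - 2*x^2*y^3*z^2 - 2*x^3*y^2*z + x*y^2*z^3 + 4*x^2*y^3 + 3*x^2*y*z^2 + y^5 + y^3*z^2 - x*y^2*z - x*z^3 - 3*x^2*y - 5*y^3 - 2*y*z^2 + 2*x*z + 5*y
and tr(b a b^-1 a^2 b^-4 a) = tr(b^-2 a b a b^-1 a^2 b^-1) * tr(b) - tr(b^-2 a b a b^-1 a^2) = x^3*y^5*z - x^2*y^6 - 2*x^2*y^4*z^2 - 3*x^3*y^3*z + x*y^3*z^3 + 5*x^2*y^4 + 5*x^2*y^2*z^2 + y^6 + y^4*z^2 + x^3*y*z - x*y^3*z - 2*x*y*z^3 - 6*x^2*y^2 - x^2*z^2 - 6*y^4 - 3*y^2*z^2 + 3*x*y*z + x^2 + 9*y^2 + z^2 - 2
next, tr(b^-1 a^-1 b a b^-1 a^2 b^-3) = tr(b a b^-1 a^2 b^-4) * tr(a) - tr(b a b^-1 a^2 b^-4 a) = -x^3*y^5*z + x^4*y^4 + x^2*y^6 + 2*x^2*y^4*z^2 + x^3*y^3*z - x*y^3*z^3 - 2*x^4*y^2 - 6*x^2*y^4 - 4*x^2*y^2*z^2 - y^6 - y^4*z^2 + 2*x^3*y*z + 2*x*y^3*z + 2*x*y*z^3 + 8*x^2*y^2 + 6*y^4 + 3*y^2*z^2 - 5*x*y*z - 9*y^2 - z^2 + 2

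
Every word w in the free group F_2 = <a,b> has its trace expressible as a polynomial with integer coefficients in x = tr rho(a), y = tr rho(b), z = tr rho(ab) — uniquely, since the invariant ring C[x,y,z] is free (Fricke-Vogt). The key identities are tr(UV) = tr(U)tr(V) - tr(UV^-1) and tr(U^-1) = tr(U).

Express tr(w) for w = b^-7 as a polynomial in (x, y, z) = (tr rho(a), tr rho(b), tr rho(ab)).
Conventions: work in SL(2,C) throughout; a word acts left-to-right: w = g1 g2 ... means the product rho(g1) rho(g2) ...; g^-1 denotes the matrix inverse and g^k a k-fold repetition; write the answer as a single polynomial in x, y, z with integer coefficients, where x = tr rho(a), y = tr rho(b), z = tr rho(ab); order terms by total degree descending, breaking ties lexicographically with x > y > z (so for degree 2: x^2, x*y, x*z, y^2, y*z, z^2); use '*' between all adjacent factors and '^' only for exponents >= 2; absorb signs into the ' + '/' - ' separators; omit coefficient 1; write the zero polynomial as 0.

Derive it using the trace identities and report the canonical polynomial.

y^7 - 7*y^5 + 14*y^3 - 7*y

tr(b^-1) = tr(b) = y
tr(b^-2) = tr(b^-1) * tr(b) - tr(1)  (eliminate b^-1) = y^2 - 2
tr(b^-3) = tr(b^-2) * tr(b) - tr(b^-1)  (eliminate b^-1) = y^3 - 3*y
tr(b^-4) = tr(b^-3) * tr(b) - tr(b^-2)  (eliminate b^-1) = y^4 - 4*y^2 + 2
tr(b^-5) = tr(b^-4) * tr(b) - tr(b^-3)  (eliminate b^-1) = y^5 - 5*y^3 + 5*y
tr(b^-6) = tr(b^-5) * tr(b) - tr(b^-4)  (eliminate b^-1) = y^6 - 6*y^4 + 9*y^2 - 2
tr(b^-7) = tr(b^-6) * tr(b) - tr(b^-5)  (eliminate b^-1) = y^7 - 7*y^5 + 14*y^3 - 7*y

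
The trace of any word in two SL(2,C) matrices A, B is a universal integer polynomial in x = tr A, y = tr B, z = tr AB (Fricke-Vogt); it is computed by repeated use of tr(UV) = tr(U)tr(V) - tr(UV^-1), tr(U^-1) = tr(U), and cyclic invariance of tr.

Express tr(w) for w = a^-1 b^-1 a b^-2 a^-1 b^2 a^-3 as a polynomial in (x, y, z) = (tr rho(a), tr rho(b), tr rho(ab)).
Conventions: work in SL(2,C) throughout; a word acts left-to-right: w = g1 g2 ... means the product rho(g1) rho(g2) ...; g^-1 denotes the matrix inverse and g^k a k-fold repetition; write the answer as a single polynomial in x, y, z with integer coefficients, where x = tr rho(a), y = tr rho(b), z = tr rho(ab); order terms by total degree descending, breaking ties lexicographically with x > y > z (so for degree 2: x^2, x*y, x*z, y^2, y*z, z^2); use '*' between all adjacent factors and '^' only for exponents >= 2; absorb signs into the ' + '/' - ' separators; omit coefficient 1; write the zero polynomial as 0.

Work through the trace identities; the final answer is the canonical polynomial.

x^5*y^4*z - x^6*y^3 - x^4*y^5 - 2*x^4*y^3*z^2 - x^3*y^4*z + x^3*y^2*z^3 + x^6*y + 7*x^4*y^3 + x^4*y*z^2 + 2*x^2*y^5 + 4*x^2*y^3*z^2 - 3*x^3*y^2*z - 2*x*y^4*z - 2*x*y^2*z^3 - 7*x^4*y - 11*x^2*y^3 - 3*x^2*y*z^2 + x^3*z + 7*x*y^2*z + 12*x^2*y + y^3 + y*z^2 - 2*x*z - 3*y

trace(b a^-1) = trace(b) trace(a) - trace(b a)   [inverse elimination on a] = x*y - z
reduce: trace(a^-1 b a^-1) = trace(b a^-1) trace(a) - trace(b)   [inverse elimination on a] = x^2*y - x*z - y
reduce: trace(a^-1 b a^-2) = trace(a^-1 b a^-1) trace(a) - trace(a^-1 b)   [inverse elimination on a] = x^3*y - x^2*z - 2*x*y + z
reduce: trace(b a^-4) = trace(a^-1 b a^-2) trace(a) - trace(a^-1 b a^-1)   [inverse elimination on a] = x^4*y - x^3*z - 3*x^2*y + 2*x*z + y
so trace(a b^2) = trace(b) trace(a b) - trace(a)   [square of b] = y*z - x
reduce: trace(b^3 a) = trace(b) trace(a b^2) - trace(a b)   [square of b] = y^2*z - x*y - z
reduce: trace(b^2) = trace(b) trace(b) - trace(1)   [square of b] = y^2 - 2
trace(b^3) = trace(b) trace(b^2) - trace(b)   [square of b] = y^3 - 3*y
so trace(a b^3 a) = trace(a) trace(b^3 a) - trace(b^3)   [square of a] = x*y^2*z - x^2*y - y^3 - x*z + 3*y
trace(a b a b) = trace(a b) trace(a b) - trace(1)   [split at a repeated a] = z^2 - 2
reduce: trace(a b a) = trace(a) trace(b a) - trace(b)   [square of a] = x*z - y
trace(b a b a b) = trace(b) trace(a b a b) - trace(a b a)   [square of b] = y*z^2 - x*z - y
trace(a b^3 a b) = trace(b) trace(b a b a b) - trace(b a b a)   [square of b] = y^2*z^2 - x*y*z - y^2 - z^2 + 2
trace(b^-1 a b^3 a) = trace(a b^3 a) trace(b) - trace(a b^3 a b)   [inverse elimination on b] = x*y^3*z - x^2*y^2 - y^4 - y^2*z^2 + 4*y^2 + z^2 - 2
trace(b^-1 a b^3 a^-1) = trace(b^-1 a b^3) trace(a) - trace(b^-1 a b^3 a)   [inverse elimination on a] = -x*y^3*z + x^2*y^2 + y^4 + y^2*z^2 + x*y*z - x^2 - 4*y^2 - z^2 + 2
trace(b^2 a^-2 b^-1 a b) = trace(b^-1 a b^3 a^-1) trace(a) - trace(b^-1 a b^3)   [inverse elimination on a] = -x^2*y^3*z + x^3*y^2 + x*y^4 + x*y^2*z^2 + x^2*y*z - x^3 - 4*x*y^2 - x*z^2 - y*z + 3*x
trace(b a b^2 a^-1) = trace(b a b^2) trace(a) - trace(b a b^2 a)   [inverse elimination on a] = x*y^2*z - x^2*y - y*z^2 + y
reduce: trace(a b a b a b) = trace(b a) trace(b a b a) - trace(b^-1 a^-1)   [split at a repeated b] = z^3 - 3*z
reduce: trace(a b a b a) = trace(a) trace(b a b a) - trace(b a b)   [square of a] = x*z^2 - y*z - x
trace(b a b a b^2 a) = trace(b) trace(a b a b a b) - trace(a b a b a)   [square of b] = y*z^3 - x*z^2 - 2*y*z + x
trace(b a b a b^2 a^-1) = trace(b a b a b^2) trace(a) - trace(b a b a b^2 a)   [inverse elimination on a] = x*y^2*z^2 - x^2*y*z - y*z^3 - x*y^2 + 2*y*z + x
trace(a b a b^2 a^-2 b) = trace(b a b a b^2 a^-1) trace(a) - trace(b a b a b^2)   [inverse elimination on a] = x^2*y^2*z^2 - x^3*y*z - x*y*z^3 - x^2*y^2 - y^2*z^2 + 3*x*y*z + x^2 + y^2 + z^2 - 2
reduce: trace(b^2 a^-2 b^-1 a b a) = trace(a b a b^2 a^-2) trace(b) - trace(a b a b^2 a^-2 b)   [inverse elimination on b] = -x^2*y^2*z^2 + x^3*y*z + x*y^3*z + x*y*z^3 - 3*x*y*z - x^2 - z^2 + 2
trace(b^-1 a b a^-1 b^2 a^-2) = trace(b^2 a^-2 b^-1 a b) trace(a) - trace(b^2 a^-2 b^-1 a b a)   [inverse elimination on a] = -x^3*y^3*z + x^4*y^2 + x^2*y^4 + 2*x^2*y^2*z^2 - x*y^3*z - x*y*z^3 - x^4 - 4*x^2*y^2 - x^2*z^2 + 2*x*y*z + 4*x^2 + z^2 - 2
trace(b^2 a^-1 b^-1 a b a) = trace(a b a b^2 a^-1) trace(b) - trace(a b a b^2 a^-1 b)   [inverse elimination on b] = -x*y^2*z^2 + x^2*y*z + y^3*z + y*z^3 - 3*y*z - x
reduce: trace(b^-1 a b a^-1 b^2 a^-1) = trace(b^2 a^-1 b^-1 a b) trace(a) - trace(b^2 a^-1 b^-1 a b a)   [inverse elimination on a] = -x^2*y^3*z + x^3*y^2 + x*y^4 + 2*x*y^2*z^2 - y^3*z - y*z^3 - x^3 - 4*x*y^2 - x*z^2 + 3*y*z + 3*x
reduce: trace(a^-2 b^-1 a b a^-1 b^2 a^-1) = trace(b^-1 a b a^-1 b^2 a^-2) trace(a) - trace(b^-1 a b a^-1 b^2 a^-1)   [inverse elimination on a] = -x^4*y^3*z + x^5*y^2 + x^3*y^4 + 2*x^3*y^2*z^2 - x^2*y*z^3 - x^5 - 5*x^3*y^2 - x^3*z^2 - x*y^4 - 2*x*y^2*z^2 + 2*x^2*y*z + y^3*z + y*z^3 + 5*x^3 + 4*x*y^2 + 2*x*z^2 - 3*y*z - 5*x
trace(a^-1 b^2 a^-4 b^-1 a b) = trace(a^-2 b^-1 a b a^-1 b^2 a^-1) trace(a) - trace(a^-2 b^-1 a b a^-1 b^2)   [inverse elimination on a] = -x^5*y^3*z + x^6*y^2 + x^4*y^4 + 2*x^4*y^2*z^2 + x^3*y^3*z - x^3*y*z^3 - x^6 - 6*x^4*y^2 - x^4*z^2 - 2*x^2*y^4 - 4*x^2*y^2*z^2 + 2*x^3*y*z + 2*x*y^3*z + 2*x*y*z^3 + 6*x^4 + 8*x^2*y^2 + 3*x^2*z^2 - 5*x*y*z - 9*x^2 - z^2 + 2
reduce: trace(b^-1 a^-1 b^2 a^-4 b^-1 a) = trace(a^-1 b^2 a^-4 b^-1 a) trace(b) - trace(a^-1 b^2 a^-4 b^-1 a b)   [inverse elimination on b] = x^5*y^3*z - x^6*y^2 - x^4*y^4 - 2*x^4*y^2*z^2 - x^3*y^3*z + x^3*y*z^3 + x^6 + 7*x^4*y^2 + x^4*z^2 + 2*x^2*y^4 + 4*x^2*y^2*z^2 - 3*x^3*y*z - 2*x*y^3*z - 2*x*y*z^3 - 6*x^4 - 11*x^2*y^2 - 3*x^2*z^2 + 7*x*y*z + 9*x^2 + y^2 + z^2 - 2
trace(a^-1 b^-1 a b^-2 a^-1 b^2 a^-3) = trace(b^-1 a^-1 b^2 a^-4 b^-1 a) trace(b) - trace(b^-1 a^-1 b^2 a^-4 b^-1 a b)   [inverse elimination on b] = x^5*y^4*z - x^6*y^3 - x^4*y^5 - 2*x^4*y^3*z^2 - x^3*y^4*z + x^3*y^2*z^3 + x^6*y + 7*x^4*y^3 + x^4*y*z^2 + 2*x^2*y^5 + 4*x^2*y^3*z^2 - 3*x^3*y^2*z - 2*x*y^4*z - 2*x*y^2*z^3 - 7*x^4*y - 11*x^2*y^3 - 3*x^2*y*z^2 + x^3*z + 7*x*y^2*z + 12*x^2*y + y^3 + y*z^2 - 2*x*z - 3*y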